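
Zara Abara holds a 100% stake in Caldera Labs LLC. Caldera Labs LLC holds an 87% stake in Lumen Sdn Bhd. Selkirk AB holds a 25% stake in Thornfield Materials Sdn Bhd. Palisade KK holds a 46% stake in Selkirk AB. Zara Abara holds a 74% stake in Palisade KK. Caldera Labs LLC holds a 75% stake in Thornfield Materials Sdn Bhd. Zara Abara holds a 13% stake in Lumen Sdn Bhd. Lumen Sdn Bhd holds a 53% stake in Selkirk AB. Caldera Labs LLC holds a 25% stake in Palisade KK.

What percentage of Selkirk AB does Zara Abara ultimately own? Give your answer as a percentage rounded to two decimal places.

Zara reaches Selkirk along 4 paths.
Via Lumen: 13% × 53% = 6.89%.
Via Caldera → Lumen: 100% × 87% × 53% = 46.11%.
Via Caldera → Palisade: 100% × 25% × 46% = 11.5%.
Via Palisade: 74% × 46% = 34.04%.
Total: 6.89% + 46.11% + 11.5% + 34.04% = 98.54%.

98.54%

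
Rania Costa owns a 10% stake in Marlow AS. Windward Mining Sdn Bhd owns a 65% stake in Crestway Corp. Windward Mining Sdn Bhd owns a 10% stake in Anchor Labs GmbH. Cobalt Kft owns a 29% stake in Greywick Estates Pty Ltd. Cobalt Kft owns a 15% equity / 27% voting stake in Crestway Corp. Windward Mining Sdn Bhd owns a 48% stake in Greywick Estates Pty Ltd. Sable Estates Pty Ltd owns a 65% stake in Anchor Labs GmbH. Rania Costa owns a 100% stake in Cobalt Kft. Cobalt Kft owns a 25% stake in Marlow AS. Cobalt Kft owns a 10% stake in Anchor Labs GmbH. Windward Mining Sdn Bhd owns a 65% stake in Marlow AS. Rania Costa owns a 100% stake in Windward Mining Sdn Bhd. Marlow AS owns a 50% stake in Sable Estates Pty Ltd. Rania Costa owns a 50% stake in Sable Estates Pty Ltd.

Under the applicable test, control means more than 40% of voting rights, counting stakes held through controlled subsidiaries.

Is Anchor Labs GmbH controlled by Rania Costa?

Yes

Rania holds 100% of Windward, so Rania controls Windward.
Rania holds 100% of Cobalt, so Rania controls Cobalt.
Windward and Cobalt and Rania together hold 65% + 25% + 10% = 100% of Marlow, so Rania controls Marlow.
Rania and Marlow together hold 50% + 50% = 100% of Sable, so Rania controls Sable.
Windward and Sable and Cobalt together hold 10% + 65% + 10% = 85% of Anchor, so Rania controls Anchor.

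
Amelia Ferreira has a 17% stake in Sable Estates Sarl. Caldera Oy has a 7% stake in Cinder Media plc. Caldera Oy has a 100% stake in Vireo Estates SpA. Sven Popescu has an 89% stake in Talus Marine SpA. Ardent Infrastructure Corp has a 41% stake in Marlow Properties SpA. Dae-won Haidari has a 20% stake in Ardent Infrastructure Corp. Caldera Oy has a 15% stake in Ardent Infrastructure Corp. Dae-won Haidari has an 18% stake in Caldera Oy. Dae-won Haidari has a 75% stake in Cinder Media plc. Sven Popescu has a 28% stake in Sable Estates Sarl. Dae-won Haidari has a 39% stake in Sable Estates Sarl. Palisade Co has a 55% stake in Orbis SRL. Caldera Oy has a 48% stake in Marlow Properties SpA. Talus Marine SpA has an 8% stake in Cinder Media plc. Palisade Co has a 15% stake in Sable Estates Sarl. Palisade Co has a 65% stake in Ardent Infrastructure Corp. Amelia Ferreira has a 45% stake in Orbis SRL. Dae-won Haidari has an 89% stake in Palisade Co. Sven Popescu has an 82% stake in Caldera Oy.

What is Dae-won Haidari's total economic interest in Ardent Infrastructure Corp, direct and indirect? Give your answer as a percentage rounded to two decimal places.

Dae-won reaches Ardent along 3 paths.
Via Caldera: 18% × 15% = 2.7%.
Direct stake: 20% = 20%.
Via Palisade: 89% × 65% = 57.85%.
Total: 2.7% + 20% + 57.85% = 80.55%.

80.55%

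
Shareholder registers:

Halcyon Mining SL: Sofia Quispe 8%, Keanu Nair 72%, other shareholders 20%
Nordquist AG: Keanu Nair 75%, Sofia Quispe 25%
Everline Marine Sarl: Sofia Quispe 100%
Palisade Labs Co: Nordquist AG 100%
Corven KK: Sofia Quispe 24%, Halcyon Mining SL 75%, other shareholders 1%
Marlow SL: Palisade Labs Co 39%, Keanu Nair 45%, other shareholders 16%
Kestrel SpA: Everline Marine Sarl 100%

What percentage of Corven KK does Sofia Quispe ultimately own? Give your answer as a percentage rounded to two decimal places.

30.00%

Sofia reaches Corven along 2 paths.
Direct stake: 24% = 24%.
Via Halcyon: 8% × 75% = 6%.
Total: 24% + 6% = 30%.
Rounded: 30.00%.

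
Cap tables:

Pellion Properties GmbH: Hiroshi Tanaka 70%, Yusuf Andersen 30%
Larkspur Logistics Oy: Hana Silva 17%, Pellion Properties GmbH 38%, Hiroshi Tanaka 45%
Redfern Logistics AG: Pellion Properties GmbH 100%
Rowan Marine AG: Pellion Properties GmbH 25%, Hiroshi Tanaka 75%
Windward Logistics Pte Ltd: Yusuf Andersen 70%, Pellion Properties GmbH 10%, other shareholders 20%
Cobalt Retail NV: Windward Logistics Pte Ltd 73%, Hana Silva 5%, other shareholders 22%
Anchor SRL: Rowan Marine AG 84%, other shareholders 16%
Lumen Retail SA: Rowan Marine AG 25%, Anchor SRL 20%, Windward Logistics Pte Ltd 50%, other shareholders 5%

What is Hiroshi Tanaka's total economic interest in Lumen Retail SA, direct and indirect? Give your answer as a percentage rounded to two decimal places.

42.17%

Hiroshi reaches Lumen along 5 paths.
Via Pellion → Rowan: 70% × 25% × 25% = 4.375%.
Via Rowan: 75% × 25% = 18.75%.
Via Pellion → Rowan → Anchor: 70% × 25% × 84% × 20% = 2.94%.
Via Rowan → Anchor: 75% × 84% × 20% = 12.6%.
Via Pellion → Windward: 70% × 10% × 50% = 3.5%.
Total: 4.375% + 18.75% + 2.94% + 12.6% + 3.5% = 42.165%.
Rounded: 42.17%.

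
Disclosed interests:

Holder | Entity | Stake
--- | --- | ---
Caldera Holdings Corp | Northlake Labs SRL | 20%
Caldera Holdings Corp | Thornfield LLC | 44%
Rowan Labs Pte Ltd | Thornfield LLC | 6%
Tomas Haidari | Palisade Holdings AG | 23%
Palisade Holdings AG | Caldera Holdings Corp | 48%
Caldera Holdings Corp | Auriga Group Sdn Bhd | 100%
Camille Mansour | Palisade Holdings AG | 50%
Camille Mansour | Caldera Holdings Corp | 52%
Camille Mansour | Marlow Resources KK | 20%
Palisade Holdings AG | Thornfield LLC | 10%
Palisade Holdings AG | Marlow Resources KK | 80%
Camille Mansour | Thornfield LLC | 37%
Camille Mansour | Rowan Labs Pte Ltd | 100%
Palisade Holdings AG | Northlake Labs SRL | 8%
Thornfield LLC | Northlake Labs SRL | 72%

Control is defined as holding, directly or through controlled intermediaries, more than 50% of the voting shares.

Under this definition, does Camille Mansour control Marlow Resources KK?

No

Camille holds 52% of Caldera, so Camille controls Caldera.
Camille holds 100% of Rowan, so Camille controls Rowan.
Caldera holds 100% of Auriga, so Camille controls Auriga.
Camille and Caldera and Rowan together hold 37% + 44% + 6% = 87% of Thornfield, so Camille controls Thornfield.
Thornfield and Caldera together hold 72% + 20% = 92% of Northlake, so Camille controls Northlake.
In Marlow, Camille's side holds only 20%, not > 50%.
So Camille does not control Marlow.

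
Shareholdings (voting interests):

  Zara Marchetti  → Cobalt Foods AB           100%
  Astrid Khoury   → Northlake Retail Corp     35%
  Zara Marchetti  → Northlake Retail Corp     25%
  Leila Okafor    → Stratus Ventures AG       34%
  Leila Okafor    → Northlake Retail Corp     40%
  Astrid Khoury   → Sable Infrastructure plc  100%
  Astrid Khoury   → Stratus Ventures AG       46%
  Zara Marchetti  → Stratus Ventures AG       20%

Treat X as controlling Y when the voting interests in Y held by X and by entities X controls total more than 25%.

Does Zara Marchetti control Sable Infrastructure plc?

No

Zara holds 100% of Cobalt, so Zara controls Cobalt.
Neither Zara nor any entity Zara controls holds any voting interest in Sable.
So Zara does not control Sable.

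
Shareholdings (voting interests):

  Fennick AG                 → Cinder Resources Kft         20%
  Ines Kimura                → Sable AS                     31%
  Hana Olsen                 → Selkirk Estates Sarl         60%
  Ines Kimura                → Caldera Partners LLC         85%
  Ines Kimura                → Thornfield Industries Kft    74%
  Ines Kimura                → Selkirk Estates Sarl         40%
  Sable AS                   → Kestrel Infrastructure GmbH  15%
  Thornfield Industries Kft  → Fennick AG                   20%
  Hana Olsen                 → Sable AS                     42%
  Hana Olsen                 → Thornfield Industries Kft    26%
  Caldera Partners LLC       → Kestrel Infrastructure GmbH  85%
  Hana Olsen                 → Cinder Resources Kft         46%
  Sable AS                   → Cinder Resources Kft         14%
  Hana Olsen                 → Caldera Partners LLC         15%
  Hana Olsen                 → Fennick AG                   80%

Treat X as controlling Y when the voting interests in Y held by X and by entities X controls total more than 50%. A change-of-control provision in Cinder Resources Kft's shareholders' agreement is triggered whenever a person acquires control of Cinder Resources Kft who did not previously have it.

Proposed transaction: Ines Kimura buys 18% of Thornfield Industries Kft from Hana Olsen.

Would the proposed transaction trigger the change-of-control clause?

The purchase adds only to Ines's holdings (Hana's stake shrinks), so Ines is the only person who could newly come to control Cinder.
Ines holds 85% of Caldera, so Ines controls Caldera.
Ines holds 74% of Thornfield, so Ines controls Thornfield.
Caldera holds 85% of Kestrel, so Ines controls Kestrel.
Neither Ines nor any entity Ines controls holds any voting interest in Cinder.
So before the transaction, Ines does not control Cinder.
After the purchase, Ines's direct stake in Thornfield rises to 74% + 18% = 92%, and Hana's stake falls to 8%.
Ines holds 92% of Thornfield, so Ines controls Thornfield.
After the transaction, neither Ines nor any entity Ines controls holds a voting interest in Cinder, so Ines still does not control it.
No new person acquires control, so the clause is not triggered.

No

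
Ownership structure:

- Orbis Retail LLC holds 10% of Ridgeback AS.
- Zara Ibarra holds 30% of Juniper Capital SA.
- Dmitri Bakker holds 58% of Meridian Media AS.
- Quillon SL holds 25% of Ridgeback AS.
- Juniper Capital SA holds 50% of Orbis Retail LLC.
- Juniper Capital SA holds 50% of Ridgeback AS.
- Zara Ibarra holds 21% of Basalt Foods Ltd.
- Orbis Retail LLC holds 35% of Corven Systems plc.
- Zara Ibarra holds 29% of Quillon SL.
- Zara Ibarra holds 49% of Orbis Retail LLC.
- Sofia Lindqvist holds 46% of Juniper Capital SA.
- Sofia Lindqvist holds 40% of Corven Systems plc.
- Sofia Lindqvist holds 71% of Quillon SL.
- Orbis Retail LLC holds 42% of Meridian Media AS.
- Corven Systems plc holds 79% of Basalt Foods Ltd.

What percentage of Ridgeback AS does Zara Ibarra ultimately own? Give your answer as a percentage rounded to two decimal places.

Zara reaches Ridgeback along 4 paths.
Via Quillon: 29% × 25% = 7.25%.
Via Orbis: 49% × 10% = 4.9%.
Via Juniper → Orbis: 30% × 50% × 10% = 1.5%.
Via Juniper: 30% × 50% = 15%.
Total: 7.25% + 4.9% + 1.5% + 15% = 28.65%.

28.65%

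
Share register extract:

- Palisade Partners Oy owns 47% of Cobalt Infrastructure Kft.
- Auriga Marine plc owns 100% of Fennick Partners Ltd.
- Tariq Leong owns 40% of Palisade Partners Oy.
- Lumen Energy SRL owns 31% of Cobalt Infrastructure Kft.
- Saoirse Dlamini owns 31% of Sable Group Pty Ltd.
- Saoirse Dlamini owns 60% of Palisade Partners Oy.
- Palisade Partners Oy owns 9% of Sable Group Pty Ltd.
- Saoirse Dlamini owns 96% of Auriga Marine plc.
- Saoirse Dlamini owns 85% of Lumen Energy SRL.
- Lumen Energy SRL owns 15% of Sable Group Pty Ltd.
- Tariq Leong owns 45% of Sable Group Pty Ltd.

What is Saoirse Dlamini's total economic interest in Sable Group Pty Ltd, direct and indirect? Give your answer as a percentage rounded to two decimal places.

49.15%

Saoirse reaches Sable along 3 paths.
Via Palisade: 60% × 9% = 5.4%.
Via Lumen: 85% × 15% = 12.75%.
Direct stake: 31% = 31%.
Total: 5.4% + 12.75% + 31% = 49.15%.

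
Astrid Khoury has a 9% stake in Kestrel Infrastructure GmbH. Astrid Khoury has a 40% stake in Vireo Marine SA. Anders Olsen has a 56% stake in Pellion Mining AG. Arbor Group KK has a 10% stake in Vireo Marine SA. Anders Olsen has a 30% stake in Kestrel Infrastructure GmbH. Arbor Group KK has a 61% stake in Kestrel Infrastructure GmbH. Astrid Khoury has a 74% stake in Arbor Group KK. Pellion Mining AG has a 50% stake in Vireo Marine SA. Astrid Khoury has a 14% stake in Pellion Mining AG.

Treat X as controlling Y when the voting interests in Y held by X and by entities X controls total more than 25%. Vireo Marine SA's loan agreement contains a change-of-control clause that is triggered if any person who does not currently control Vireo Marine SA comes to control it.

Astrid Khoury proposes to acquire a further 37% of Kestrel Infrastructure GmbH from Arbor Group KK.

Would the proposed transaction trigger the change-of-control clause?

The purchase adds only to Astrid's holdings (Arbor's stake shrinks), so Astrid is the only person who could newly come to control Vireo.
Astrid holds 74% of Arbor, so Astrid controls Arbor.
Astrid and Arbor together hold 40% + 10% = 50% of Vireo, so Astrid controls Vireo.
So Astrid already controls Vireo before the transaction.
After the purchase, Astrid's direct stake in Kestrel rises to 9% + 37% = 46%, and Arbor's stake falls to 24%.
Astrid controlled Vireo already, so this is not a new person acquiring control; every other person's position is unchanged or reduced.
No new person acquires control, so the clause is not triggered.

No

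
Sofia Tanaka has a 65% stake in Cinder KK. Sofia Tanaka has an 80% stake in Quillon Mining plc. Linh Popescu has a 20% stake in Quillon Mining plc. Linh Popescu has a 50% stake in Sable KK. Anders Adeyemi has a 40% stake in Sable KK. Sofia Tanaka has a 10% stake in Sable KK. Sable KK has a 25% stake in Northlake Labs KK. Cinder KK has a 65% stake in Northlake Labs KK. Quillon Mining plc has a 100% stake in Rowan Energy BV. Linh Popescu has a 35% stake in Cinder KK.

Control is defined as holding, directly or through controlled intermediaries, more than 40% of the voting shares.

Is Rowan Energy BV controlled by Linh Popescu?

No

Linh holds 50% of Sable, so Linh controls Sable.
Neither Linh nor any entity Linh controls holds any voting interest in Rowan.
So Linh does not control Rowan.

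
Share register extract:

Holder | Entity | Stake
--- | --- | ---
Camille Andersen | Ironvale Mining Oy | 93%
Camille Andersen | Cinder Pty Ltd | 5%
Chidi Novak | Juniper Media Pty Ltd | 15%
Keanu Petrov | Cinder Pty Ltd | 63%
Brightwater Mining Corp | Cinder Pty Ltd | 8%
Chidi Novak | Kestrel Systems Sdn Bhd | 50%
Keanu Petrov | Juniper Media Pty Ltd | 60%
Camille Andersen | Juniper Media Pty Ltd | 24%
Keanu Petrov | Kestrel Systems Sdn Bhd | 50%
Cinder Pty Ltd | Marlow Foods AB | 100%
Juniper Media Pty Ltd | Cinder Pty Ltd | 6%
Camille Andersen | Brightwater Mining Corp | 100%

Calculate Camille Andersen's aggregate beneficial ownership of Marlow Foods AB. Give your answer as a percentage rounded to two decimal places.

14.44%

Camille reaches Marlow along 3 paths.
Via Brightwater → Cinder: 100% × 8% × 100% = 8%.
Via Cinder: 5% × 100% = 5%.
Via Juniper → Cinder: 24% × 6% × 100% = 1.44%.
Total: 8% + 5% + 1.44% = 14.44%.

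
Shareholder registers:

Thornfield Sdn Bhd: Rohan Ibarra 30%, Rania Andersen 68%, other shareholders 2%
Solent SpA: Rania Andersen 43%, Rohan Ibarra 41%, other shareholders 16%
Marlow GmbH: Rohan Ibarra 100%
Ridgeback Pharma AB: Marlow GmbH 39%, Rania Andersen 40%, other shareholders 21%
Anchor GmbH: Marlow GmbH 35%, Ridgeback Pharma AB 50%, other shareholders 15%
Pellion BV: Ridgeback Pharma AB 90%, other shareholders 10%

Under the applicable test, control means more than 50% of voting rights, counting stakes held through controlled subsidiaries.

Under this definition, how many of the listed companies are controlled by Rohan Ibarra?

Rohan holds 100% of Marlow, so Rohan controls Marlow.
No other company's threshold is met.
Rohan controls 1 company.

1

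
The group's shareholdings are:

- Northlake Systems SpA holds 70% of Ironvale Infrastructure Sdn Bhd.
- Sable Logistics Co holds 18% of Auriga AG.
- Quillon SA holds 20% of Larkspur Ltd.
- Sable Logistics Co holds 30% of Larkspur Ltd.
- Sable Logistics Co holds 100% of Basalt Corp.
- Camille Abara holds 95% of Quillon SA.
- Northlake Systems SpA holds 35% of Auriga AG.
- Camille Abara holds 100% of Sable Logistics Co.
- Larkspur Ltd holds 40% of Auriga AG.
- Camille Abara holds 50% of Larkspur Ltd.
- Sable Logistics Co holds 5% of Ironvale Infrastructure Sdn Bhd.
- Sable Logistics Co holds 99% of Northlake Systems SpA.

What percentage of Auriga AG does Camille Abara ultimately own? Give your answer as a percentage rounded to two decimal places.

Camille reaches Auriga along 5 paths.
Via Quillon → Larkspur: 95% × 20% × 40% = 7.6%.
Via Larkspur: 50% × 40% = 20%.
Via Sable → Larkspur: 100% × 30% × 40% = 12%.
Via Sable → Northlake: 100% × 99% × 35% = 34.65%.
Via Sable: 100% × 18% = 18%.
Total: 7.6% + 20% + 12% + 34.65% + 18% = 92.25%.

92.25%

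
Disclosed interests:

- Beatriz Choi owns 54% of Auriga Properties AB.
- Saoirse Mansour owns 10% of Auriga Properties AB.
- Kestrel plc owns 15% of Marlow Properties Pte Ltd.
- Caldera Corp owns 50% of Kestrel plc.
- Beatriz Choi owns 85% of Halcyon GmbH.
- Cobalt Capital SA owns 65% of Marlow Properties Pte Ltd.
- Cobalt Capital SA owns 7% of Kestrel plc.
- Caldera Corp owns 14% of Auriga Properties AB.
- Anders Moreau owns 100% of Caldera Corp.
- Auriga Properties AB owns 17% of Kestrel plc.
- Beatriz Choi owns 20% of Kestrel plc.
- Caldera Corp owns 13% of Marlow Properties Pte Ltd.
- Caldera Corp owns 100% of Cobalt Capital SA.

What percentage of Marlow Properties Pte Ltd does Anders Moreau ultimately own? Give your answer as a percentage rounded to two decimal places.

86.91%

Anders reaches Marlow along 5 paths.
Via Caldera: 100% × 13% = 13%.
Via Caldera → Cobalt → Kestrel: 100% × 100% × 7% × 15% = 1.05%.
Via Caldera → Kestrel: 100% × 50% × 15% = 7.5%.
Via Caldera → Auriga → Kestrel: 100% × 14% × 17% × 15% = 0.357%.
Via Caldera → Cobalt: 100% × 100% × 65% = 65%.
Total: 13% + 1.05% + 7.5% + 0.357% + 65% = 86.907%.
Rounded: 86.91%.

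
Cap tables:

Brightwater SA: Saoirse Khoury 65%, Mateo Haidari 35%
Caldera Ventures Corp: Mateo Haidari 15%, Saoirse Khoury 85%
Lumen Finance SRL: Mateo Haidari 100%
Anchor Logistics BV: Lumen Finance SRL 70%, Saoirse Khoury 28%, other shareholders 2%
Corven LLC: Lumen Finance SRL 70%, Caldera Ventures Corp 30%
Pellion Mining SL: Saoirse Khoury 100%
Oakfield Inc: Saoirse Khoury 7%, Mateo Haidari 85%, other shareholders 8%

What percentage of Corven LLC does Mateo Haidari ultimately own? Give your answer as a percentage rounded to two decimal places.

Mateo reaches Corven along 2 paths.
Via Lumen: 100% × 70% = 70%.
Via Caldera: 15% × 30% = 4.5%.
Total: 70% + 4.5% = 74.5%.
Rounded: 74.50%.

74.50%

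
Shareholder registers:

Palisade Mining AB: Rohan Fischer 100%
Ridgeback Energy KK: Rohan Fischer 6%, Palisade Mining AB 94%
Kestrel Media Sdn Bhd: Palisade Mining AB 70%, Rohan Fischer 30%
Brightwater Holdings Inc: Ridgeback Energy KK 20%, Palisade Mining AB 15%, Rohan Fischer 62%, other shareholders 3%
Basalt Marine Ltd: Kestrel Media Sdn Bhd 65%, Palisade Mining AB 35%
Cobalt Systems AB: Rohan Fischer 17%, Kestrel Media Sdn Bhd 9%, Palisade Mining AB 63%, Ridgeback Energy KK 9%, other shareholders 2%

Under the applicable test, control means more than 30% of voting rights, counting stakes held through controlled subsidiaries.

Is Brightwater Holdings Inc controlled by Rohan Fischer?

Yes

Rohan holds 100% of Palisade, so Rohan controls Palisade.
Rohan and Palisade together hold 6% + 94% = 100% of Ridgeback, so Rohan controls Ridgeback.
Ridgeback and Palisade and Rohan together hold 20% + 15% + 62% = 97% of Brightwater, so Rohan controls Brightwater.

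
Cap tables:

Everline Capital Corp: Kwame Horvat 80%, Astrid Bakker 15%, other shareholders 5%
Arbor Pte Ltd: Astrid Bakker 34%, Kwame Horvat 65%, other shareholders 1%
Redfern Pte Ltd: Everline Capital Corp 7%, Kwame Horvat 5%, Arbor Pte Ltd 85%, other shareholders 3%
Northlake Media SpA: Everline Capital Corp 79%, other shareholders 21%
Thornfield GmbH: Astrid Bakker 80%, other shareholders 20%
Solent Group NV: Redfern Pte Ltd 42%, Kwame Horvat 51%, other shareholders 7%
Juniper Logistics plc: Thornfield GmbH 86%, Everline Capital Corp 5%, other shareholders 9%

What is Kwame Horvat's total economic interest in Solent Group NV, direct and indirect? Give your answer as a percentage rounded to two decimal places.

78.66%

Kwame reaches Solent along 4 paths.
Via Everline → Redfern: 80% × 7% × 42% = 2.352%.
Via Redfern: 5% × 42% = 2.1%.
Via Arbor → Redfern: 65% × 85% × 42% = 23.205%.
Direct stake: 51% = 51%.
Total: 2.352% + 2.1% + 23.205% + 51% = 78.657%.
Rounded: 78.66%.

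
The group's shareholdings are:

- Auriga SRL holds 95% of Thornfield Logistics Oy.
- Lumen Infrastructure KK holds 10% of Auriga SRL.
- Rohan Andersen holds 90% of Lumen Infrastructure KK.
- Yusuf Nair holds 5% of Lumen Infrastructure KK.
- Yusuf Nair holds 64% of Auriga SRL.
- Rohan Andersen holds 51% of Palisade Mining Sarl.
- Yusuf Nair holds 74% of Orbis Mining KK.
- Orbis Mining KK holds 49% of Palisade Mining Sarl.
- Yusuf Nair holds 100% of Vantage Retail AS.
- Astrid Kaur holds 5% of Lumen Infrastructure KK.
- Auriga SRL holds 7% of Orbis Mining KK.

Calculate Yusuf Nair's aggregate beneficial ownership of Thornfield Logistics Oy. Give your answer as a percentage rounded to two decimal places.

Yusuf reaches Thornfield along 2 paths.
Via Lumen → Auriga: 5% × 10% × 95% = 0.475%.
Via Auriga: 64% × 95% = 60.8%.
Total: 0.475% + 60.8% = 61.275%.
Rounded: 61.28%.

61.28%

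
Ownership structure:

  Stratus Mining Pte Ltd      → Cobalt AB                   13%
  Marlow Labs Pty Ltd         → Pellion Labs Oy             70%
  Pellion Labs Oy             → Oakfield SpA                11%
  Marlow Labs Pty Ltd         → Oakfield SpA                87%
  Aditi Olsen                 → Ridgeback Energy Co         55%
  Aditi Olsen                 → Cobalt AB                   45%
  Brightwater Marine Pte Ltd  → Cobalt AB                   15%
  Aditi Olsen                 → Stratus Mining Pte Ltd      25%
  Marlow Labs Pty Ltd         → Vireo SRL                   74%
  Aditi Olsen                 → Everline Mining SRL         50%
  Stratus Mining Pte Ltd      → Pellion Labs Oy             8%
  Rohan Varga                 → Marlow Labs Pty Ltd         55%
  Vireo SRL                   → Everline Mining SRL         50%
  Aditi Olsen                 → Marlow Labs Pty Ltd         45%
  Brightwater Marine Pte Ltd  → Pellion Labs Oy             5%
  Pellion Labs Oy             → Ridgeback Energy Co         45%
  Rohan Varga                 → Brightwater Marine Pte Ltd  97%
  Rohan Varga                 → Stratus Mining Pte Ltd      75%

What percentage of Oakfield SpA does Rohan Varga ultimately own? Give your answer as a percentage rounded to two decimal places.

Rohan reaches Oakfield along 4 paths.
Via Stratus → Pellion: 75% × 8% × 11% = 0.66%.
Via Marlow → Pellion: 55% × 70% × 11% = 4.235%.
Via Brightwater → Pellion: 97% × 5% × 11% = 0.5335%.
Via Marlow: 55% × 87% = 47.85%.
Total: 0.66% + 4.235% + 0.5335% + 47.85% = 53.2785%.
Rounded: 53.28%.

53.28%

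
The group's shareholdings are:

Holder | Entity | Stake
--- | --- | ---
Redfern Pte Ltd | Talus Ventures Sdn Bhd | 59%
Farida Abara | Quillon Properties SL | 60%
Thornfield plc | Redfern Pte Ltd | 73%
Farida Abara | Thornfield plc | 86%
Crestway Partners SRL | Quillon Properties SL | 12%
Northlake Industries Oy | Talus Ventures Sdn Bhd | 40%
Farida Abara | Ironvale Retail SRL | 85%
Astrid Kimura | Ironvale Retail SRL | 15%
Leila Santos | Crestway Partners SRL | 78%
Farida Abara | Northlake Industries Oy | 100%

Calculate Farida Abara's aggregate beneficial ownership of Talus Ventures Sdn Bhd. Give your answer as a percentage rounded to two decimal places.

Farida reaches Talus along 2 paths.
Via Thornfield → Redfern: 86% × 73% × 59% = 37.0402%.
Via Northlake: 100% × 40% = 40%.
Total: 37.0402% + 40% = 77.0402%.
Rounded: 77.04%.

77.04%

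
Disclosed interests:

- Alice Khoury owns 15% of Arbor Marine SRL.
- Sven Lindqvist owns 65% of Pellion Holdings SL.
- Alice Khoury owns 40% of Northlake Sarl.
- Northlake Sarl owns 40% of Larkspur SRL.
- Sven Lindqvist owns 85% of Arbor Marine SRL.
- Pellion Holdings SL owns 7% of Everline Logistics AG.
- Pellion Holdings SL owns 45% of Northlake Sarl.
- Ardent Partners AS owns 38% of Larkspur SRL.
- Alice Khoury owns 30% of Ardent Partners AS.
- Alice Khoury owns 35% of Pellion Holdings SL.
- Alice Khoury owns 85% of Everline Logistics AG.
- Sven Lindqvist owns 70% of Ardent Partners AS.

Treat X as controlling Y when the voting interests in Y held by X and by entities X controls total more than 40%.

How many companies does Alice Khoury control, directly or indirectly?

1

Alice holds 85% of Everline, so Alice controls Everline.
No other company's threshold is met.
Alice controls 1 company.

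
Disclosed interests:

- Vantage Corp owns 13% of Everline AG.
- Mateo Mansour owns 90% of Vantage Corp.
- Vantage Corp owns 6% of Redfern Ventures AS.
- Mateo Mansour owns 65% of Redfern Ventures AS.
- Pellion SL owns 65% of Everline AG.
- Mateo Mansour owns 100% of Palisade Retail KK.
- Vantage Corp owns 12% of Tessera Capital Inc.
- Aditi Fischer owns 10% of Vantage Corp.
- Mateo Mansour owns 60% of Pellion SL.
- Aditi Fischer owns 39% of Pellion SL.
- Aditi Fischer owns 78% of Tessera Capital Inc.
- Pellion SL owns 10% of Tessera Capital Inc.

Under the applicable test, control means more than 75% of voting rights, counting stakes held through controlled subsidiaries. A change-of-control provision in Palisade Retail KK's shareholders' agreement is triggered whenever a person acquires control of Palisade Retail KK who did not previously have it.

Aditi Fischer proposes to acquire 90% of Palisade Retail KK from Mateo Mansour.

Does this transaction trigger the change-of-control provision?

Yes

The purchase adds only to Aditi's holdings (Mateo's stake shrinks), so Aditi is the only person who could newly come to control Palisade.
Aditi holds 78% of Tessera, so Aditi controls Tessera.
Neither Aditi nor any entity Aditi controls holds any voting interest in Palisade.
So before the transaction, Aditi does not control Palisade.
After the purchase, Aditi holds 90% of Palisade directly, and Mateo's stake falls to 10%.
Aditi holds 90% of Palisade, so Aditi controls Palisade.
Aditi did not control Palisade before and does after, so the clause is triggered.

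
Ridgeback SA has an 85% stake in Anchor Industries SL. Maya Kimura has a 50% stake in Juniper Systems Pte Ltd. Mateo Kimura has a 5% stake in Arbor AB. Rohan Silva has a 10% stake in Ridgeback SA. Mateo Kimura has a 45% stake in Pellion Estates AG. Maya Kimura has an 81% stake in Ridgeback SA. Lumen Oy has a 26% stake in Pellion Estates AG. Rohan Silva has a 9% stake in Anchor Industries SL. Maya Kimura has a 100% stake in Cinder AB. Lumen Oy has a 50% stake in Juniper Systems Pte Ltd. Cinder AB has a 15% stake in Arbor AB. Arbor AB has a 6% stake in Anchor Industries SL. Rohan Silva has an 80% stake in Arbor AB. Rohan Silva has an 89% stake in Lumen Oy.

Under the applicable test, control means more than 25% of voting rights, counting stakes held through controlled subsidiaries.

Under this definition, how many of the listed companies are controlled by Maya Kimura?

Maya holds 81% of Ridgeback, so Maya controls Ridgeback.
Maya holds 100% of Cinder, so Maya controls Cinder.
Ridgeback holds 85% of Anchor, so Maya controls Anchor.
Maya holds 50% of Juniper, so Maya controls Juniper.
No other company's threshold is met.
Maya controls 4 companies.

4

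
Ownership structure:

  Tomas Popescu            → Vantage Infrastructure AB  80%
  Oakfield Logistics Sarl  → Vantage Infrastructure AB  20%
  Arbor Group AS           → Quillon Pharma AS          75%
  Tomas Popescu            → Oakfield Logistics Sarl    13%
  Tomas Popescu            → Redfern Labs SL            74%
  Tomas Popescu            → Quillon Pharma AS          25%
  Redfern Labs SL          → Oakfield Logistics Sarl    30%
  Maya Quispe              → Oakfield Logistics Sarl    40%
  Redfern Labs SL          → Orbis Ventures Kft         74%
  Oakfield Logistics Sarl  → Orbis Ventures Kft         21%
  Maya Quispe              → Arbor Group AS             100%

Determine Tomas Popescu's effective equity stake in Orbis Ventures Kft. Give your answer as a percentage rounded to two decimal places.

62.15%

Tomas reaches Orbis along 3 paths.
Via Redfern: 74% × 74% = 54.76%.
Via Oakfield: 13% × 21% = 2.73%.
Via Redfern → Oakfield: 74% × 30% × 21% = 4.662%.
Total: 54.76% + 2.73% + 4.662% = 62.152%.
Rounded: 62.15%.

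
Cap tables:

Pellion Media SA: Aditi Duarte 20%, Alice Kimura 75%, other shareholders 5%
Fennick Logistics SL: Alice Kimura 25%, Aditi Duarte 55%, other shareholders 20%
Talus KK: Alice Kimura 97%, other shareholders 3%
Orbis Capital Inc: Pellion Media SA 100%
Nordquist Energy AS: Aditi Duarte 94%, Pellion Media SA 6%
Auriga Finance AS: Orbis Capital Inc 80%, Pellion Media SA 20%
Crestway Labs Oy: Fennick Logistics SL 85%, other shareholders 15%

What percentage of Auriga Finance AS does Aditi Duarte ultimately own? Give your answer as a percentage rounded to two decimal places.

20.00%

Aditi reaches Auriga along 2 paths.
Via Pellion → Orbis: 20% × 100% × 80% = 16%.
Via Pellion: 20% × 20% = 4%.
Total: 16% + 4% = 20%.
Rounded: 20.00%.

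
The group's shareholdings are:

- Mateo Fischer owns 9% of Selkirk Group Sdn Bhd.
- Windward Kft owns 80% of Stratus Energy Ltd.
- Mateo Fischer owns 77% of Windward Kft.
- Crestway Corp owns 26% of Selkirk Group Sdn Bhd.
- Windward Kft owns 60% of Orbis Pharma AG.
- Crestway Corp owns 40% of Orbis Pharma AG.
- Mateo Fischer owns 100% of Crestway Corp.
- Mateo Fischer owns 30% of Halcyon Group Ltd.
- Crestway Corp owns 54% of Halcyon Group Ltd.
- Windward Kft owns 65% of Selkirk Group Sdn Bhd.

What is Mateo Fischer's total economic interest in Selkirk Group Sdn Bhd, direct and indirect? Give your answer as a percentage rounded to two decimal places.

Mateo reaches Selkirk along 3 paths.
Via Windward: 77% × 65% = 50.05%.
Via Crestway: 100% × 26% = 26%.
Direct stake: 9% = 9%.
Total: 50.05% + 26% + 9% = 85.05%.

85.05%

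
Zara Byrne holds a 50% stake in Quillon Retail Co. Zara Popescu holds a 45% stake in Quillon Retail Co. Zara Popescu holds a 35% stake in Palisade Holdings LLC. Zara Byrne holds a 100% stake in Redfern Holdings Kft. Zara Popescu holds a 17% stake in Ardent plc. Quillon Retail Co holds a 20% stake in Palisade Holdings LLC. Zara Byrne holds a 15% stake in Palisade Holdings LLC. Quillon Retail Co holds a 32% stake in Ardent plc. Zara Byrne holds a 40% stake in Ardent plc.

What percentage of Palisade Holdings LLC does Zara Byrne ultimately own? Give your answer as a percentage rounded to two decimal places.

25.00%

Zara Byrne reaches Palisade along 2 paths.
Via Quillon: 50% × 20% = 10%.
Direct stake: 15% = 15%.
Total: 10% + 15% = 25%.
Rounded: 25.00%.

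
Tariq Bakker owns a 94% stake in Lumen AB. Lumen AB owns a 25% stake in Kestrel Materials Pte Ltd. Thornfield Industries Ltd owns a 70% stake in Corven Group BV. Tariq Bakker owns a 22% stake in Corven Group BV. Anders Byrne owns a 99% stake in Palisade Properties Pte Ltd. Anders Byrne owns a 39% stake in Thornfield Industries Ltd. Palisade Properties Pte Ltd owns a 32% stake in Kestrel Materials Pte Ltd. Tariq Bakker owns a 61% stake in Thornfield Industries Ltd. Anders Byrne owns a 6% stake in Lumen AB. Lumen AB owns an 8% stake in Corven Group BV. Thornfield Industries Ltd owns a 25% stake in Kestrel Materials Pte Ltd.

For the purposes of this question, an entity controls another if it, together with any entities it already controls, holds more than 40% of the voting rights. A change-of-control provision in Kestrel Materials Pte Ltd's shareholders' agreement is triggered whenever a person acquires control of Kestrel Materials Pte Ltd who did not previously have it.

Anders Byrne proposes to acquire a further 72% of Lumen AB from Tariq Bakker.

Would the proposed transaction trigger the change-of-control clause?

Yes

The purchase adds only to Anders's holdings (Tariq's stake shrinks), so Anders is the only person who could newly come to control Kestrel.
Anders holds 99% of Palisade, so Anders controls Palisade.
In Kestrel, Anders's side holds only 32%, not > 40%.
So before the transaction, Anders does not control Kestrel.
After the purchase, Anders's direct stake in Lumen rises to 6% + 72% = 78%, and Tariq's stake falls to 22%.
Anders holds 78% of Lumen, so Anders controls Lumen.
Palisade and Lumen together hold 32% + 25% = 57% of Kestrel, so Anders controls Kestrel.
Anders did not control Kestrel before and does after, so the clause is triggered.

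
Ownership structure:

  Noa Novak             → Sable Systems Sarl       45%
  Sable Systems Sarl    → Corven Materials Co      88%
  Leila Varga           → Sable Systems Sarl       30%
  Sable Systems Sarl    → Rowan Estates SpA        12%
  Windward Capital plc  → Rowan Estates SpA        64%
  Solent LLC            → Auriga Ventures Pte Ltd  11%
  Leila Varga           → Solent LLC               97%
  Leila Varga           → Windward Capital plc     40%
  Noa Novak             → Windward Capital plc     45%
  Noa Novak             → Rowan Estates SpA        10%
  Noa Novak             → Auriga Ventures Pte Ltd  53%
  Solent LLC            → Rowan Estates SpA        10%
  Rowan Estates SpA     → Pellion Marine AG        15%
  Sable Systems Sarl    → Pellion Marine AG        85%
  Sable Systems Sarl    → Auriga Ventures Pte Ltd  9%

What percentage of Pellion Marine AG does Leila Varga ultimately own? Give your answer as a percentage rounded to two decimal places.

Leila reaches Pellion along 4 paths.
Via Windward → Rowan: 40% × 64% × 15% = 3.84%.
Via Solent → Rowan: 97% × 10% × 15% = 1.455%.
Via Sable → Rowan: 30% × 12% × 15% = 0.54%.
Via Sable: 30% × 85% = 25.5%.
Total: 3.84% + 1.455% + 0.54% + 25.5% = 31.335%.
Rounded: 31.34%.

31.34%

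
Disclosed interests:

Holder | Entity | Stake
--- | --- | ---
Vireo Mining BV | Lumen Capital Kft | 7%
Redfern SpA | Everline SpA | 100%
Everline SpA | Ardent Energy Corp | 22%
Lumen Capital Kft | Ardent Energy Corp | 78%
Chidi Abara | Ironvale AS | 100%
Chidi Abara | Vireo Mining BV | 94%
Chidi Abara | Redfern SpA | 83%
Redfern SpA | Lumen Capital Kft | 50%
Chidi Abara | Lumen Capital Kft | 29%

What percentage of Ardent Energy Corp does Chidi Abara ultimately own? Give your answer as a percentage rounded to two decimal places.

Chidi reaches Ardent along 4 paths.
Via Redfern → Lumen: 83% × 50% × 78% = 32.37%.
Via Lumen: 29% × 78% = 22.62%.
Via Vireo → Lumen: 94% × 7% × 78% = 5.1324%.
Via Redfern → Everline: 83% × 100% × 22% = 18.26%.
Total: 32.37% + 22.62% + 5.1324% + 18.26% = 78.3824%.
Rounded: 78.38%.

78.38%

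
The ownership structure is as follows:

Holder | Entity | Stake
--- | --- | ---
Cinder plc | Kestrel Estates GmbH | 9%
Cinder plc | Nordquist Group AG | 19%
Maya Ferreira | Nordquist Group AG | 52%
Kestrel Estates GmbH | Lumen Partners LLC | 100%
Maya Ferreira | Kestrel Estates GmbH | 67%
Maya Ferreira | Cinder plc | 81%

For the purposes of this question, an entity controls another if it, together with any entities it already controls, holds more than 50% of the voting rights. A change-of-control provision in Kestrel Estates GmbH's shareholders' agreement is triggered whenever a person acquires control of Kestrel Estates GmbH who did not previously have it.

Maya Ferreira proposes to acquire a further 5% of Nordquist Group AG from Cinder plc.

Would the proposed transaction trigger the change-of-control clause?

No

The purchase adds only to Maya's holdings (Cinder's stake shrinks), so Maya is the only person who could newly come to control Kestrel.
Maya holds 81% of Cinder, so Maya controls Cinder.
Cinder and Maya together hold 9% + 67% = 76% of Kestrel, so Maya controls Kestrel.
So Maya already controls Kestrel before the transaction.
After the purchase, Maya's direct stake in Nordquist rises to 52% + 5% = 57%, and Cinder's stake falls to 14%.
Maya controlled Kestrel already, so this is not a new person acquiring control; every other person's position is unchanged or reduced.
No new person acquires control, so the clause is not triggered.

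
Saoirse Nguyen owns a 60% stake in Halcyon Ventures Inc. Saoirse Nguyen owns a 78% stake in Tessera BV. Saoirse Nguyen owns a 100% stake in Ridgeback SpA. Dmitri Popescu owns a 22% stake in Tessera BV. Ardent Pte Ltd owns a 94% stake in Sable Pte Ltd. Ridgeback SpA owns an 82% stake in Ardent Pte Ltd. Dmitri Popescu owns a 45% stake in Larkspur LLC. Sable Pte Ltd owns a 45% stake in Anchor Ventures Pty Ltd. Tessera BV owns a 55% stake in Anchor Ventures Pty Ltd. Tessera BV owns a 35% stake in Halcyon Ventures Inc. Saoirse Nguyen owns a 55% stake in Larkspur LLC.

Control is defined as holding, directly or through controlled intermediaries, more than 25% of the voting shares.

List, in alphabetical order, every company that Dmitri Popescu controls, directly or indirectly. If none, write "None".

Dmitri holds 45% of Larkspur, so Dmitri controls Larkspur.
No other company's threshold is met.

Larkspur LLC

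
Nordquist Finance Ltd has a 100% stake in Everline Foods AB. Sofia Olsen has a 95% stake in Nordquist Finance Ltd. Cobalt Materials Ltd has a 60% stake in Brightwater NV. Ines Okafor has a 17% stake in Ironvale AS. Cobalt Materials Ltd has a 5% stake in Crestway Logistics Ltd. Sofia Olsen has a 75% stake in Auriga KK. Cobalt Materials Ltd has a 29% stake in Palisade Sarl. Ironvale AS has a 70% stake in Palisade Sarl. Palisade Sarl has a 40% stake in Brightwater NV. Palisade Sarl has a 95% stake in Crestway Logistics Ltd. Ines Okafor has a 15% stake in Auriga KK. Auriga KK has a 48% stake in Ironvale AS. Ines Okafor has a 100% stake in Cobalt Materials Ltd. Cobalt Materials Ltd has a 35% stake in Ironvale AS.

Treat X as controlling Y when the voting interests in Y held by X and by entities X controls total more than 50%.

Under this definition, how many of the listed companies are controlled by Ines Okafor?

5

Ines holds 100% of Cobalt, so Ines controls Cobalt.
Ines and Cobalt together hold 17% + 35% = 52% of Ironvale, so Ines controls Ironvale.
Ironvale and Cobalt together hold 70% + 29% = 99% of Palisade, so Ines controls Palisade.
Palisade and Cobalt together hold 40% + 60% = 100% of Brightwater, so Ines controls Brightwater.
Palisade and Cobalt together hold 95% + 5% = 100% of Crestway, so Ines controls Crestway.
No other company's threshold is met.
Ines controls 5 companies.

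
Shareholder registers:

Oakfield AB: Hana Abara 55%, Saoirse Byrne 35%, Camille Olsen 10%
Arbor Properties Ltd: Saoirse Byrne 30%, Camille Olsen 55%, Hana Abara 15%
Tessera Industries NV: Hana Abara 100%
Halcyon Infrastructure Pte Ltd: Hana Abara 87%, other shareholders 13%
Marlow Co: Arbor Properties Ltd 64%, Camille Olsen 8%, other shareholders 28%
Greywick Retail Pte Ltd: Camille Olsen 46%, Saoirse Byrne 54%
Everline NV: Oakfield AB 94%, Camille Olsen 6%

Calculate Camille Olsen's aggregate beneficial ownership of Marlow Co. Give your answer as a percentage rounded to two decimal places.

43.20%

Camille reaches Marlow along 2 paths.
Via Arbor: 55% × 64% = 35.2%.
Direct stake: 8% = 8%.
Total: 35.2% + 8% = 43.2%.
Rounded: 43.20%.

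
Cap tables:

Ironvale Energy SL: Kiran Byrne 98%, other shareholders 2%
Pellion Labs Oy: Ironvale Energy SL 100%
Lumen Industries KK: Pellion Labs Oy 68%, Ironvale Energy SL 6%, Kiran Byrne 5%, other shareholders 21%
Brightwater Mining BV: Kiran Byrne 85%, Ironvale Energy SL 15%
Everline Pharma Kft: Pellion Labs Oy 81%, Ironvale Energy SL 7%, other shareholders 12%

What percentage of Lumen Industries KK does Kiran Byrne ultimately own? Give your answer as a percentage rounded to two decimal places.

77.52%

Kiran reaches Lumen along 3 paths.
Via Ironvale → Pellion: 98% × 100% × 68% = 66.64%.
Via Ironvale: 98% × 6% = 5.88%.
Direct stake: 5% = 5%.
Total: 66.64% + 5.88% + 5% = 77.52%.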